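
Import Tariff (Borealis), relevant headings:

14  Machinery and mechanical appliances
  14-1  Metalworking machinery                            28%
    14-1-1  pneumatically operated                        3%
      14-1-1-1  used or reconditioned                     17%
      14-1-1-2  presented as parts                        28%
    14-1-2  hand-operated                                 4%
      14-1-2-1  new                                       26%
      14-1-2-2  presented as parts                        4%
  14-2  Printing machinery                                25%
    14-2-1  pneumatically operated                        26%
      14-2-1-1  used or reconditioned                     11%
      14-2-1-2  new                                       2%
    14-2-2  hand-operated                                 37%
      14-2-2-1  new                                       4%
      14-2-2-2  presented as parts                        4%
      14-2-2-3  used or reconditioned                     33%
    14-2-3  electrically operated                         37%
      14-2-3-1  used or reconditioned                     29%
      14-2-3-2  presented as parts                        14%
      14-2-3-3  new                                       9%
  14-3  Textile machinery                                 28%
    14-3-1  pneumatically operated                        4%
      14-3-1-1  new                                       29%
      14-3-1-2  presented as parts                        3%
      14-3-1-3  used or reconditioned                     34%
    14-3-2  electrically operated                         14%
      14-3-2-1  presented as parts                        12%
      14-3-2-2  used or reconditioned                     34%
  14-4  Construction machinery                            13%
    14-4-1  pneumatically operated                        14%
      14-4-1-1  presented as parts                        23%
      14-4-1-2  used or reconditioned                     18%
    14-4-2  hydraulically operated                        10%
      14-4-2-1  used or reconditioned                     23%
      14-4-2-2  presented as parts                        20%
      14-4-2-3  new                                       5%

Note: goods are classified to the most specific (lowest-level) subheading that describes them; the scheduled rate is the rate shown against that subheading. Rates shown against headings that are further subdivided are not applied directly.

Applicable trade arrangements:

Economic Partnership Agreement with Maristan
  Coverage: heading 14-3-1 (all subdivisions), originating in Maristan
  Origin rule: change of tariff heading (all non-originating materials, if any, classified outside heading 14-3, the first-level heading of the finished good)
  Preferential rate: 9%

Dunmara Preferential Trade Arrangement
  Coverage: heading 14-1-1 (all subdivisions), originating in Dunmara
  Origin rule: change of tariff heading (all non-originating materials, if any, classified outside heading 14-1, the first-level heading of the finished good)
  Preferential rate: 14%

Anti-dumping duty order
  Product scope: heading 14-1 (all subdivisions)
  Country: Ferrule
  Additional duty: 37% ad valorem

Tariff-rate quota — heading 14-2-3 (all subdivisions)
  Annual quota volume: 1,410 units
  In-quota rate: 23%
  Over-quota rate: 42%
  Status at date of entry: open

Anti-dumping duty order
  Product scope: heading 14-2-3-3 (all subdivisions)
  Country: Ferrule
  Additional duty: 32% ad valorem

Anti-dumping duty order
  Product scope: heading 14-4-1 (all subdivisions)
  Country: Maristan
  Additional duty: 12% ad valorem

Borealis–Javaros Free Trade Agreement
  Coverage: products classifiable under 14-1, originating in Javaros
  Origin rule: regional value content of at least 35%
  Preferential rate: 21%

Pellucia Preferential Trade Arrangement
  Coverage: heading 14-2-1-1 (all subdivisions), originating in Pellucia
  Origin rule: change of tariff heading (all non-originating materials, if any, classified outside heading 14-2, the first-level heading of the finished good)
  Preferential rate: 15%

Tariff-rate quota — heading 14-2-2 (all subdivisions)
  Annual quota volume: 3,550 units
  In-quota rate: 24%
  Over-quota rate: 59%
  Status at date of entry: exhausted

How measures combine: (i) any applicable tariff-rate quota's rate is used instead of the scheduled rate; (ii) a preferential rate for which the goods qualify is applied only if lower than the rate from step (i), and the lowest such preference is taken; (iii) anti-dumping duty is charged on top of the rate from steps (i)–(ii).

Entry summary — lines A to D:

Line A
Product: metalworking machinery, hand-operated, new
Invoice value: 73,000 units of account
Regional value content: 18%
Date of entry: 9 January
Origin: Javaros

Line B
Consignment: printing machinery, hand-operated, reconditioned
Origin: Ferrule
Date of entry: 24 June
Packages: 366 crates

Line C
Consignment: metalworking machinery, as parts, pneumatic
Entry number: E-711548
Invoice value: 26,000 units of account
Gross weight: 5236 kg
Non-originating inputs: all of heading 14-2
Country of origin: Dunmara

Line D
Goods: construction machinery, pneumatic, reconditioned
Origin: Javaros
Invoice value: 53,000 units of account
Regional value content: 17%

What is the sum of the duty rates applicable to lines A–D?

117%

Line A: metalworking → 14-1; hand-operated → 14-1-2; new → 14-1-2-1. Scheduled 26%. Javaros agreement on 14-1: RVC < 35%. → 26%.
Line B: printing → 14-2; hand-operated → 14-2-2; reconditioned → 14-2-2-3. Scheduled 33%. quota on 14-2-2 exhausted → over-quota 59%. → 59%.
Line C: metalworking → 14-1; pneumatic → 14-1-1; as parts → 14-1-1-2. Scheduled 28%. Dunmara agreement on 14-1-1: CTH met → 14% available; preferential 14%. → 14%.
Line D: construction → 14-4; pneumatic → 14-4-1; reconditioned → 14-4-1-2. Scheduled 18%. Javaros agreement on 14-1: 14-4-1-2 not covered. → 18%.
Sum: 26% + 59% + 14% + 18% = 117%.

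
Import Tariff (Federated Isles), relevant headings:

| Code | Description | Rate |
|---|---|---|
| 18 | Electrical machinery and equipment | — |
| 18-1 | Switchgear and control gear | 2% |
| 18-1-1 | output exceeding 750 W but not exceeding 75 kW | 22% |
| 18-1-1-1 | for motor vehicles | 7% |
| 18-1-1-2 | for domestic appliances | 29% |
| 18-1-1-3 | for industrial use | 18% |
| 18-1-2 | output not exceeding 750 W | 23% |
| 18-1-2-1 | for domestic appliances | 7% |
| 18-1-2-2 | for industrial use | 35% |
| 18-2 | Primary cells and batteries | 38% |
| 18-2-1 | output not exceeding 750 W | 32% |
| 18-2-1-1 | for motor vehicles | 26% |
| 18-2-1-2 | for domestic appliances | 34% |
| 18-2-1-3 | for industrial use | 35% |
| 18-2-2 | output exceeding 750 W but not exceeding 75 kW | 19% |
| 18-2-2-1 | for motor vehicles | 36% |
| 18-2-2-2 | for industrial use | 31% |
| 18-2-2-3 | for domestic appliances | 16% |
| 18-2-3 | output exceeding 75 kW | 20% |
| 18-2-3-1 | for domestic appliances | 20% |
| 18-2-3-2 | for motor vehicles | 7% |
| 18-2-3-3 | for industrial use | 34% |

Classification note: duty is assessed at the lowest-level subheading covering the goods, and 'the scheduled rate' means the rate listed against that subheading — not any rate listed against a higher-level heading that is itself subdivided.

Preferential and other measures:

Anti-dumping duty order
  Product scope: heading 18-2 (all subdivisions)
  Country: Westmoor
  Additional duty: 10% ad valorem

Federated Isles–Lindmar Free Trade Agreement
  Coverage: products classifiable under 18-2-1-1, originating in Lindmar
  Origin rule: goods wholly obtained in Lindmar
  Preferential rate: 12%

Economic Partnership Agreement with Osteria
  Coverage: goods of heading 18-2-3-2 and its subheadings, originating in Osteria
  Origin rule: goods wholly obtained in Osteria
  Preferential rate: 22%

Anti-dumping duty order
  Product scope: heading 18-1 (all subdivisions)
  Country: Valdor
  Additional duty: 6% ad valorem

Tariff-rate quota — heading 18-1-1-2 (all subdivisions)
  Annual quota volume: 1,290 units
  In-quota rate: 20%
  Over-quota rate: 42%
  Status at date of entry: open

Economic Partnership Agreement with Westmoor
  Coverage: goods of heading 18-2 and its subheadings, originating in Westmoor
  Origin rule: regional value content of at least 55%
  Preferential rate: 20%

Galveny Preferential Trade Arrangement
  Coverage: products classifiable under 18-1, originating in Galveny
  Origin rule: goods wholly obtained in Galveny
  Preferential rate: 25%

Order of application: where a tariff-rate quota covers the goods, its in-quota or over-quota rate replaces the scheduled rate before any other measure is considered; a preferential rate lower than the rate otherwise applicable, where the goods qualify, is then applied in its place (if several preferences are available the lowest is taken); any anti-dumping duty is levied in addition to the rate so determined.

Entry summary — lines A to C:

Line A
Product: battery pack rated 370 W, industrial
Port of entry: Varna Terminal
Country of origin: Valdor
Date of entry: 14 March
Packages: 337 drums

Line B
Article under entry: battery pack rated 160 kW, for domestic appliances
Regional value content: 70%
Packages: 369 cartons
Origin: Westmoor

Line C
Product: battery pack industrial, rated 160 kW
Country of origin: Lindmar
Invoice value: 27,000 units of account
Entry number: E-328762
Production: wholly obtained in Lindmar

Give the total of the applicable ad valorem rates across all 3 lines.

99%

Line A: battery pack → 18-2; rated 370 W → 18-2-1; industrial → 18-2-1-3. Scheduled 35%. No special measure applies. → 35%.
Line B: battery pack → 18-2; rated 160 kW → 18-2-3; for domestic appliances → 18-2-3-1. Scheduled 20%. Westmoor agreement on 18-2: RVC ≥ 55% → 20% available; preference 20% not lower than 20% → no reduction; anti-dumping (Westmoor, 18-2): +10%; total 20% + 10% = 30%. → 30%.
Line C: battery pack → 18-2; rated 160 kW → 18-2-3; industrial → 18-2-3-3. Scheduled 34%. Lindmar agreement on 18-2-1-1: 18-2-3-3 not covered. → 34%.
Sum: 35% + 30% + 34% = 99%.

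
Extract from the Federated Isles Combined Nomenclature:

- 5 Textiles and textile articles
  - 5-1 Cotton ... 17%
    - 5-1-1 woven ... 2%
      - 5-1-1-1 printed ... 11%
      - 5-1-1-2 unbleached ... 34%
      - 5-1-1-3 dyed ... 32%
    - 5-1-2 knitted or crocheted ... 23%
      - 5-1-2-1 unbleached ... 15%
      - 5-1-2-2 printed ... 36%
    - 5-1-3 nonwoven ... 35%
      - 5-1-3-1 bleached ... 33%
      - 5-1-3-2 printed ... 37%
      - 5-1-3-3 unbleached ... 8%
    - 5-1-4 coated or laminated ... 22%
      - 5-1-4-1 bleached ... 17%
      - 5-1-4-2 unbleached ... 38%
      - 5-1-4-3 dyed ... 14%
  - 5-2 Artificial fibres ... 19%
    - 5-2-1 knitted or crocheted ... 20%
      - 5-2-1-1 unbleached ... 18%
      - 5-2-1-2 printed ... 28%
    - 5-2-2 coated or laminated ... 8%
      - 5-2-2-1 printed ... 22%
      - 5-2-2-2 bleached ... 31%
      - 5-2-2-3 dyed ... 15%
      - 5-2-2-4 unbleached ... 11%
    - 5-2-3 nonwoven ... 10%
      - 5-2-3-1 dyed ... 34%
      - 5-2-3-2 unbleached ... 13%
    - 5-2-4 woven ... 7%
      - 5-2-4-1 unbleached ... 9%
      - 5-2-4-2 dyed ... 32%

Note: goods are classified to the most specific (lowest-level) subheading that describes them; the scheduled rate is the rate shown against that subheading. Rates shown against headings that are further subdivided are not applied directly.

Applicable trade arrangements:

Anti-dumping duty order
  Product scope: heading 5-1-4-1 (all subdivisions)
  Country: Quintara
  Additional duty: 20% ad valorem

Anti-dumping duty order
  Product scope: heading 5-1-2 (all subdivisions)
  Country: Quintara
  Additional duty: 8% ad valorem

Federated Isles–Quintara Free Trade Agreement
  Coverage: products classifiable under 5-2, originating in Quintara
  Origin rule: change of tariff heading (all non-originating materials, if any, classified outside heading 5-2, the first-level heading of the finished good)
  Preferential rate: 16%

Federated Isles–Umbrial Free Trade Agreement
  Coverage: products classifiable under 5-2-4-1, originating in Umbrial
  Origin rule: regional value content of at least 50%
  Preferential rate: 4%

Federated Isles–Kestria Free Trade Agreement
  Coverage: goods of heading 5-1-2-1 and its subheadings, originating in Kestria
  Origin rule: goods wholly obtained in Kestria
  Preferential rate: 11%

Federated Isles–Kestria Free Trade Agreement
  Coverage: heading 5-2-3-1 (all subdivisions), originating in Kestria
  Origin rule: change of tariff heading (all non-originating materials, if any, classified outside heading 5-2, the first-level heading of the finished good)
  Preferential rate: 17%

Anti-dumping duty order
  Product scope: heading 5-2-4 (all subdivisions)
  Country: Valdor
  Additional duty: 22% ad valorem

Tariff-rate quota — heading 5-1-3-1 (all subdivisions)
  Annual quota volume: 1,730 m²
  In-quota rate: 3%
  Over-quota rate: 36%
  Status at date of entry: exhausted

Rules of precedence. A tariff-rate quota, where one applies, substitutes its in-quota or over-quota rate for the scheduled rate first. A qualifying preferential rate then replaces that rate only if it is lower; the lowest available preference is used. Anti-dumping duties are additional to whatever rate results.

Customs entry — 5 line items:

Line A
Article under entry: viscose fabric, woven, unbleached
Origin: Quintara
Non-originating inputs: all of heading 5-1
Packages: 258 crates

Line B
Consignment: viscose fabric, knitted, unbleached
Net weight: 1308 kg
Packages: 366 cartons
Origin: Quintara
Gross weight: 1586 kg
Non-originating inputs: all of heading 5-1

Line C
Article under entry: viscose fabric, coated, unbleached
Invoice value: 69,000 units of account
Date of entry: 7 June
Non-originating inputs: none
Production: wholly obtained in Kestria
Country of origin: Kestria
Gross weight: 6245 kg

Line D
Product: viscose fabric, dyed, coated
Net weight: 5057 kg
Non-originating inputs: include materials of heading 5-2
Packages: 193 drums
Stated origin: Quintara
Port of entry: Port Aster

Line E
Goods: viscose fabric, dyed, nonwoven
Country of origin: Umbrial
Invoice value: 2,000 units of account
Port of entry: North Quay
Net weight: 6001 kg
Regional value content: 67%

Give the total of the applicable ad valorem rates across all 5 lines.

85%

Line A: viscose → 5-2; woven → 5-2-4; unbleached → 5-2-4-1. Scheduled 9%. Quintara agreement on 5-2: CTH met → 16% available; preference 16% not lower than 9% → no reduction. → 9%.
Line B: viscose → 5-2; knitted → 5-2-1; unbleached → 5-2-1-1. Scheduled 18%. Quintara agreement on 5-2: CTH met → 16% available; preferential 16%. → 16%.
Line C: viscose → 5-2; coated → 5-2-2; unbleached → 5-2-2-4. Scheduled 11%. Kestria agreement on 5-1-2-1: 5-2-2-4 not covered; Kestria agreement on 5-2-3-1: 5-2-2-4 not covered. → 11%.
Line D: viscose → 5-2; coated → 5-2-2; dyed → 5-2-2-3. Scheduled 15%. Quintara agreement on 5-2: CTH not met. → 15%.
Line E: viscose → 5-2; nonwoven → 5-2-3; dyed → 5-2-3-1. Scheduled 34%. Umbrial agreement on 5-2-4-1: 5-2-3-1 not covered. → 34%.
Sum: 9% + 16% + 11% + 15% + 34% = 85%.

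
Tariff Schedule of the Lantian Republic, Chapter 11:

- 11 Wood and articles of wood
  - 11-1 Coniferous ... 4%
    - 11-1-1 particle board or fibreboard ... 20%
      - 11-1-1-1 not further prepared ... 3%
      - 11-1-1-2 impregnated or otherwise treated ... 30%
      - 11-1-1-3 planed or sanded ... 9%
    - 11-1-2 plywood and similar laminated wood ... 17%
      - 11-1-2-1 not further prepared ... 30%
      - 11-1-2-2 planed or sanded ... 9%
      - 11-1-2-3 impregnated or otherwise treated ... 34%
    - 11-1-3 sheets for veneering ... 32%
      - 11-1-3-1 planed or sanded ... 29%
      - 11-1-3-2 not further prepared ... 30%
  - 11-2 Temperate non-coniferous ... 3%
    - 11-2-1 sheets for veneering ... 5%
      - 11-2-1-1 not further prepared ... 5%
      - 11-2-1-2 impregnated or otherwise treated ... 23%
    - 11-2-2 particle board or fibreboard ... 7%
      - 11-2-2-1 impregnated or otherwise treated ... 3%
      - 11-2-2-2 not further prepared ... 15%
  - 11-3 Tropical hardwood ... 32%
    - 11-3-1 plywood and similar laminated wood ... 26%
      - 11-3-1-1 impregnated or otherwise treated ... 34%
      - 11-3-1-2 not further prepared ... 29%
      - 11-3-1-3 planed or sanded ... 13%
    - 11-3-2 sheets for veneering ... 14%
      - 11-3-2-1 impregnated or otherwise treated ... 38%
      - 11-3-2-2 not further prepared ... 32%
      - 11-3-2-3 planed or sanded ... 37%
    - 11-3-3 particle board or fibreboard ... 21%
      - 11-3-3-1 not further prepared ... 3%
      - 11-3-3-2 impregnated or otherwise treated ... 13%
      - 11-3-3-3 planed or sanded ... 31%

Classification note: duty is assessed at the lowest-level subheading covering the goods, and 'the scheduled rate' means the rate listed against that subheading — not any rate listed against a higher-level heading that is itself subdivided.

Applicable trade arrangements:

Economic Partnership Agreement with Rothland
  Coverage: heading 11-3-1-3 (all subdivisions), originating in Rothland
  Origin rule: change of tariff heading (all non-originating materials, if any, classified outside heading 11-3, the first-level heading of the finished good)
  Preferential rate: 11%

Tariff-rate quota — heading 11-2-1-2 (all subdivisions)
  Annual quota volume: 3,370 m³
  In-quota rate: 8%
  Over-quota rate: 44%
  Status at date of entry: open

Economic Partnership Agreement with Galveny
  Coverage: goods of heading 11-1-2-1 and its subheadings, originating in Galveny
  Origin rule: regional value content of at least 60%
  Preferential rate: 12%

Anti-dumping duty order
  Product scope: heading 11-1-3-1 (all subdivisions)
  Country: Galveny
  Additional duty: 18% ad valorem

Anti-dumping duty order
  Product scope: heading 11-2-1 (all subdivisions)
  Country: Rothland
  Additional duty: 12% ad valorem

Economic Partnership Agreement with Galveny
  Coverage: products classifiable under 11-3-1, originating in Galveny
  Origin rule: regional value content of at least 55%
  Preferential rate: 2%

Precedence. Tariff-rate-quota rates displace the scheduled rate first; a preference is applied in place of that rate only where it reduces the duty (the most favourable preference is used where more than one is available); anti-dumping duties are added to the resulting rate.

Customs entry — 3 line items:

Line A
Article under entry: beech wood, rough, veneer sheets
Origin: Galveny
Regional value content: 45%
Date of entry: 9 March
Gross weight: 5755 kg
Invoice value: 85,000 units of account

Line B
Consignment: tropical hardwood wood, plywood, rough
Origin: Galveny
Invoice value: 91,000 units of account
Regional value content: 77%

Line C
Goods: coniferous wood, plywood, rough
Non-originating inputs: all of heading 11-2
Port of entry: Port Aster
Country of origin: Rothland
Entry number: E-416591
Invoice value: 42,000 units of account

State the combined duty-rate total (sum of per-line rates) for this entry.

Line A: beech → 11-2; veneer sheets → 11-2-1; rough → 11-2-1-1. Scheduled 5%. Galveny agreement on 11-1-2-1: 11-2-1-1 not covered; Galveny agreement on 11-3-1: 11-2-1-1 not covered. → 5%.
Line B: tropical hardwood → 11-3; plywood → 11-3-1; rough → 11-3-1-2. Scheduled 29%. Galveny agreement on 11-1-2-1: 11-3-1-2 not covered; Galveny agreement on 11-3-1: RVC ≥ 55% → 2% available; preferential 2%. → 2%.
Line C: coniferous → 11-1; plywood → 11-1-2; rough → 11-1-2-1. Scheduled 30%. Rothland agreement on 11-3-1-3: 11-1-2-1 not covered. → 30%.
Sum: 5% + 2% + 30% = 37%.

37%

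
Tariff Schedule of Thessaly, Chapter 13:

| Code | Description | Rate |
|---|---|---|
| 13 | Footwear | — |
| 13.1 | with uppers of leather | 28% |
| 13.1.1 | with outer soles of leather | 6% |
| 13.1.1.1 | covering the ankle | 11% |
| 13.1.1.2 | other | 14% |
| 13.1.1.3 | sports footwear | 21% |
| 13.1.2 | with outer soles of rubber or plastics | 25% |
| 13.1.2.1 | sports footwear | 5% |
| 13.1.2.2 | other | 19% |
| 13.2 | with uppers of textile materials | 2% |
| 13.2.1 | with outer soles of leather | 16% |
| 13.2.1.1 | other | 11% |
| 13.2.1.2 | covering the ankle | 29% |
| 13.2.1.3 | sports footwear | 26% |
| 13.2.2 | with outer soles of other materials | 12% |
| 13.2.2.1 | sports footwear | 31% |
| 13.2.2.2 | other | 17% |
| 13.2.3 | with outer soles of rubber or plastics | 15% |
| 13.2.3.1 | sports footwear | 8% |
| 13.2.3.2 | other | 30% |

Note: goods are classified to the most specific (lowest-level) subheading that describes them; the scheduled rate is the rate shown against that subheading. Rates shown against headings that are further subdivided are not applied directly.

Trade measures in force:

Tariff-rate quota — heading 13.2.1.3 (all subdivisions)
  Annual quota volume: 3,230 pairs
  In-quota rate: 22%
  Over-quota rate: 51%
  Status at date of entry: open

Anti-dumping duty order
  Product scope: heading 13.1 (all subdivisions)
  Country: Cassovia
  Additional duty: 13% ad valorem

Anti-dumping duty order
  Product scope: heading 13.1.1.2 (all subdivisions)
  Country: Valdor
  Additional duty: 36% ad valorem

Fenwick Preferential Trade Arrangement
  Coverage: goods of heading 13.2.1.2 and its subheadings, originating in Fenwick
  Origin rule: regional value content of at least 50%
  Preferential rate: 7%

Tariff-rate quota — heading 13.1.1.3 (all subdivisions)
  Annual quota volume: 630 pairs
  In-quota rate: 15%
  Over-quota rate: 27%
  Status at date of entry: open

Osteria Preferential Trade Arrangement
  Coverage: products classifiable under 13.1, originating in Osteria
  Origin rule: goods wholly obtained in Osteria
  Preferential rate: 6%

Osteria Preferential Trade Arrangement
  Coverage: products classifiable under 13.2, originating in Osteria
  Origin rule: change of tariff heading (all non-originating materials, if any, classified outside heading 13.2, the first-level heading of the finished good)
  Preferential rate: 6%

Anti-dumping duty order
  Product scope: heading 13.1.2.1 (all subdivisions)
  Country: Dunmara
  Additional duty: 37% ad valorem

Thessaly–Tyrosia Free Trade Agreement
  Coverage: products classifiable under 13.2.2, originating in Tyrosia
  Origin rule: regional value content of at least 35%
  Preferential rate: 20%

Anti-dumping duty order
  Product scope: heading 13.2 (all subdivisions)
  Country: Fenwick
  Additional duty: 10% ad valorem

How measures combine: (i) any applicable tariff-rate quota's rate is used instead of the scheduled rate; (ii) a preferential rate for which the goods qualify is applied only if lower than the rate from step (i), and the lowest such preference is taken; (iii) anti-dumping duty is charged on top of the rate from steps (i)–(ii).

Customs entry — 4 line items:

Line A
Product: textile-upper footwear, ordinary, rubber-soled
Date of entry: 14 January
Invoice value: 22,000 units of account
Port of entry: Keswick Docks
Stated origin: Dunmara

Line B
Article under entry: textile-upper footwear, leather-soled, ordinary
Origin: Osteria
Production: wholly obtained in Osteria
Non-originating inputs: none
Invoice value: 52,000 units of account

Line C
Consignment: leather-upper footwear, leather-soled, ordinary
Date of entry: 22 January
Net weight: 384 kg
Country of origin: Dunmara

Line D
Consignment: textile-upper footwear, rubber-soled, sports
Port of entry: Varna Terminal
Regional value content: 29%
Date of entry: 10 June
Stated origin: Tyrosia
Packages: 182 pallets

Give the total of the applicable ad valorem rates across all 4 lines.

Line A: textile-upper → 13.2; rubber-soled → 13.2.3; ordinary → 13.2.3.2. Scheduled 30%. No special measure applies. → 30%.
Line B: textile-upper → 13.2; leather-soled → 13.2.1; ordinary → 13.2.1.1. Scheduled 11%. Osteria agreement on 13.1: 13.2.1.1 not covered; Osteria agreement on 13.2: CTH met → 6% available; preferential 6%. → 6%.
Line C: leather-upper → 13.1; leather-soled → 13.1.1; ordinary → 13.1.1.2. Scheduled 14%. No special measure applies. → 14%.
Line D: textile-upper → 13.2; rubber-soled → 13.2.3; sports → 13.2.3.1. Scheduled 8%. Tyrosia agreement on 13.2.2: 13.2.3.1 not covered. → 8%.
Sum: 30% + 6% + 14% + 8% = 58%.

58%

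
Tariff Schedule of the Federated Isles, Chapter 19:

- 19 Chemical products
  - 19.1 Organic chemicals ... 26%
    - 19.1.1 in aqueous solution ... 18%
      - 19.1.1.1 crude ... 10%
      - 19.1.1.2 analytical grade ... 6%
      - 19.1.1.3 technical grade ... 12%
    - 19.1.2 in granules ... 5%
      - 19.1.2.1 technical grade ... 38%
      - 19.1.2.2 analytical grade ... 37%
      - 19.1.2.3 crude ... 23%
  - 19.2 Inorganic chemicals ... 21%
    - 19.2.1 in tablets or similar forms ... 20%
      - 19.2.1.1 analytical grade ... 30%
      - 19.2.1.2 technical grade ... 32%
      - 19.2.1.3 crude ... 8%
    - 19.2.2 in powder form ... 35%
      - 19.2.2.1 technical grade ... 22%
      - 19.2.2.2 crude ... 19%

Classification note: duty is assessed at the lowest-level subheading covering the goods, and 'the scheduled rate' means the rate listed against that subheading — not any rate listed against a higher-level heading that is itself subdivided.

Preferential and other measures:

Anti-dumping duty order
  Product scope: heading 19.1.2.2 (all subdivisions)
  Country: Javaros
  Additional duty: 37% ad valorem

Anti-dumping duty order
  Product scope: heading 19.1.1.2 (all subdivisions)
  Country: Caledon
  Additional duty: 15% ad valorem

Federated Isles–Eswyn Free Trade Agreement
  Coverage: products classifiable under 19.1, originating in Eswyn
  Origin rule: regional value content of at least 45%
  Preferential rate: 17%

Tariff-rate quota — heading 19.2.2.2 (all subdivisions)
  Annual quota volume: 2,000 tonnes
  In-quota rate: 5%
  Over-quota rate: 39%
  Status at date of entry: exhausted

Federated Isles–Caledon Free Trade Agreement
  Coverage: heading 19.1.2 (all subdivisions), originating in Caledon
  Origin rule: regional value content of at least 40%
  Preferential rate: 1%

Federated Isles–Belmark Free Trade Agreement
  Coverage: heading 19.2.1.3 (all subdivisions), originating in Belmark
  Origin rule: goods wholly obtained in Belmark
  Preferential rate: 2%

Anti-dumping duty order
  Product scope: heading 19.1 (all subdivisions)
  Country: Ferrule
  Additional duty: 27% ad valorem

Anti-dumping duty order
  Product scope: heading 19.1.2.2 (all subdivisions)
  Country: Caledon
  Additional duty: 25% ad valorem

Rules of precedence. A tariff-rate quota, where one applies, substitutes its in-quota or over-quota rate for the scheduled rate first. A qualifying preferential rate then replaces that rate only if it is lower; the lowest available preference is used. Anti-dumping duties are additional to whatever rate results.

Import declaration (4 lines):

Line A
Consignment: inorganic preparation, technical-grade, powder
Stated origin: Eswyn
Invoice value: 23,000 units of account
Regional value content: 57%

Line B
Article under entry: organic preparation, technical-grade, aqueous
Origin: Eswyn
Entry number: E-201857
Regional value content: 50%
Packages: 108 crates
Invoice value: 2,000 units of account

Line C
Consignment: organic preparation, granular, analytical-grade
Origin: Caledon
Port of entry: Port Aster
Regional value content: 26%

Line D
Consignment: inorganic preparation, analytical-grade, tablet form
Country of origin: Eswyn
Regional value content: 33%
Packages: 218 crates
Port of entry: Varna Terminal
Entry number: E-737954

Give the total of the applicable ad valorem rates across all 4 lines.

126%

Line A: inorganic → 19.2; powder → 19.2.2; technical-grade → 19.2.2.1. Scheduled 22%. Eswyn agreement on 19.1: 19.2.2.1 not covered. → 22%.
Line B: organic → 19.1; aqueous → 19.1.1; technical-grade → 19.1.1.3. Scheduled 12%. Eswyn agreement on 19.1: RVC ≥ 45% → 17% available; preference 17% not lower than 12% → no reduction. → 12%.
Line C: organic → 19.1; granular → 19.1.2; analytical-grade → 19.1.2.2. Scheduled 37%. Caledon agreement on 19.1.2: RVC < 40%; anti-dumping (Caledon, 19.1.2.2): +25%; total 37% + 25% = 62%. → 62%.
Line D: inorganic → 19.2; tablet form → 19.2.1; analytical-grade → 19.2.1.1. Scheduled 30%. Eswyn agreement on 19.1: 19.2.1.1 not covered. → 30%.
Sum: 22% + 12% + 62% + 30% = 126%.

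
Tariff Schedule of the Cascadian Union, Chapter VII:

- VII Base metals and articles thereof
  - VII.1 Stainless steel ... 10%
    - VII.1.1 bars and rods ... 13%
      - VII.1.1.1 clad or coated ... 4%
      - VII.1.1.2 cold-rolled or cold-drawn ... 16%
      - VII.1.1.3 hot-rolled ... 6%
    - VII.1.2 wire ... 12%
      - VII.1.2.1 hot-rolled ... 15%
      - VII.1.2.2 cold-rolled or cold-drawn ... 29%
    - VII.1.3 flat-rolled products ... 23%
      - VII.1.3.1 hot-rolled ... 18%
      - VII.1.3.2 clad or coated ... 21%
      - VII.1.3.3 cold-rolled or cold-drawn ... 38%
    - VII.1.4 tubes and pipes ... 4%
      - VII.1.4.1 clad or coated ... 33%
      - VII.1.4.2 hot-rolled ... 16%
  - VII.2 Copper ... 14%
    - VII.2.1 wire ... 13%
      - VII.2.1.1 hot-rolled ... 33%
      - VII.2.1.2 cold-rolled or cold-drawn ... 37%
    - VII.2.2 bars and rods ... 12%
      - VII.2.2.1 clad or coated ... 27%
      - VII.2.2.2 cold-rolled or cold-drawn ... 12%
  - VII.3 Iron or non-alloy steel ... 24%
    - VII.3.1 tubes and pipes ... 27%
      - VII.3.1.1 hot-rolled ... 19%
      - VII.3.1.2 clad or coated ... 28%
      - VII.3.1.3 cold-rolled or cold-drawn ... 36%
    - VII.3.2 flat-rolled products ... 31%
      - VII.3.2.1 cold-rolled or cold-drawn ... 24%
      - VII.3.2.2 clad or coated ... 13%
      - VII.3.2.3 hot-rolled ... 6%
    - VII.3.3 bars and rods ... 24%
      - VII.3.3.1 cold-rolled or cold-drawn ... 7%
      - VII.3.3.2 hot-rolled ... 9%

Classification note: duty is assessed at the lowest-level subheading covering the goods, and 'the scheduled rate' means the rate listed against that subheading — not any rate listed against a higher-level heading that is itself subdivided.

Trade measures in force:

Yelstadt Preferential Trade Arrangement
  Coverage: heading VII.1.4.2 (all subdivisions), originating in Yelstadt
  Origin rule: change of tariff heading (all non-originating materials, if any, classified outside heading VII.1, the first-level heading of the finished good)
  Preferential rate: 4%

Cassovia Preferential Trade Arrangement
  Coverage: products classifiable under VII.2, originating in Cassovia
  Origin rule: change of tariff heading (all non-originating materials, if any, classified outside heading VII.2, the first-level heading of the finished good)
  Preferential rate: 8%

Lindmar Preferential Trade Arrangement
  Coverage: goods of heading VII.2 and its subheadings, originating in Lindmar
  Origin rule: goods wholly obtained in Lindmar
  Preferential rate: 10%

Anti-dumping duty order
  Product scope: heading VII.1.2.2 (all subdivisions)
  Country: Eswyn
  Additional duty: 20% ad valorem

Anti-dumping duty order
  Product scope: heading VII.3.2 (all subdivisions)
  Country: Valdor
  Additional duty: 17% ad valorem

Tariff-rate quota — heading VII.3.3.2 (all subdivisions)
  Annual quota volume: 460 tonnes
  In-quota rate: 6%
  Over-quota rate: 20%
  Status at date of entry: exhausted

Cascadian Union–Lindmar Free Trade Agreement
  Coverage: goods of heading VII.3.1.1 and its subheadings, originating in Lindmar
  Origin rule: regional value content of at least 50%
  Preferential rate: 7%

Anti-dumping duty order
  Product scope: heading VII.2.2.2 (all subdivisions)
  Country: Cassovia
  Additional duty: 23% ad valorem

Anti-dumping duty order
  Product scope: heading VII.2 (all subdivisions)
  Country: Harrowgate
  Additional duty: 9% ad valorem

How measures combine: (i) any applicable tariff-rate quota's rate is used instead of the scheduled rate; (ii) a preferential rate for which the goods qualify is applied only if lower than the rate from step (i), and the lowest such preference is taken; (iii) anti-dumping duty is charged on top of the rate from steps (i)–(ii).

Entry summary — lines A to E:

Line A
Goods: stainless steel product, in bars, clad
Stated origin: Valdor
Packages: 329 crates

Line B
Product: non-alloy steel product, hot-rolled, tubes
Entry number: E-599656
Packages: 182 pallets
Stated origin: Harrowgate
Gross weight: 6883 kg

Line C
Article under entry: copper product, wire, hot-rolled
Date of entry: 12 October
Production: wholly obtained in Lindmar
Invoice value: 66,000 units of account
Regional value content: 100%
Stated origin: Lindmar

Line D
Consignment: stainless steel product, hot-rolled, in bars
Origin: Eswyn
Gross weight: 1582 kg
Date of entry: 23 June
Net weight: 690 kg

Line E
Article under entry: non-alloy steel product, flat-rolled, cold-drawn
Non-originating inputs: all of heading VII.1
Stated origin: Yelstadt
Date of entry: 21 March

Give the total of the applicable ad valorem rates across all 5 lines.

63%

Line A: stainless steel → VII.1; in bars → VII.1.1; clad → VII.1.1.1. Scheduled 4%. No special measure applies. → 4%.
Line B: non-alloy steel → VII.3; tubes → VII.3.1; hot-rolled → VII.3.1.1. Scheduled 19%. No special measure applies. → 19%.
Line C: copper → VII.2; wire → VII.2.1; hot-rolled → VII.2.1.1. Scheduled 33%. Lindmar agreement on VII.2: wholly obtained → 10% available; Lindmar agreement on VII.3.1.1: VII.2.1.1 not covered; preferential 10%. → 10%.
Line D: stainless steel → VII.1; in bars → VII.1.1; hot-rolled → VII.1.1.3. Scheduled 6%. No special measure applies. → 6%.
Line E: non-alloy steel → VII.3; flat-rolled → VII.3.2; cold-drawn → VII.3.2.1. Scheduled 24%. Yelstadt agreement on VII.1.4.2: VII.3.2.1 not covered. → 24%.
Sum: 4% + 19% + 10% + 6% + 24% = 63%.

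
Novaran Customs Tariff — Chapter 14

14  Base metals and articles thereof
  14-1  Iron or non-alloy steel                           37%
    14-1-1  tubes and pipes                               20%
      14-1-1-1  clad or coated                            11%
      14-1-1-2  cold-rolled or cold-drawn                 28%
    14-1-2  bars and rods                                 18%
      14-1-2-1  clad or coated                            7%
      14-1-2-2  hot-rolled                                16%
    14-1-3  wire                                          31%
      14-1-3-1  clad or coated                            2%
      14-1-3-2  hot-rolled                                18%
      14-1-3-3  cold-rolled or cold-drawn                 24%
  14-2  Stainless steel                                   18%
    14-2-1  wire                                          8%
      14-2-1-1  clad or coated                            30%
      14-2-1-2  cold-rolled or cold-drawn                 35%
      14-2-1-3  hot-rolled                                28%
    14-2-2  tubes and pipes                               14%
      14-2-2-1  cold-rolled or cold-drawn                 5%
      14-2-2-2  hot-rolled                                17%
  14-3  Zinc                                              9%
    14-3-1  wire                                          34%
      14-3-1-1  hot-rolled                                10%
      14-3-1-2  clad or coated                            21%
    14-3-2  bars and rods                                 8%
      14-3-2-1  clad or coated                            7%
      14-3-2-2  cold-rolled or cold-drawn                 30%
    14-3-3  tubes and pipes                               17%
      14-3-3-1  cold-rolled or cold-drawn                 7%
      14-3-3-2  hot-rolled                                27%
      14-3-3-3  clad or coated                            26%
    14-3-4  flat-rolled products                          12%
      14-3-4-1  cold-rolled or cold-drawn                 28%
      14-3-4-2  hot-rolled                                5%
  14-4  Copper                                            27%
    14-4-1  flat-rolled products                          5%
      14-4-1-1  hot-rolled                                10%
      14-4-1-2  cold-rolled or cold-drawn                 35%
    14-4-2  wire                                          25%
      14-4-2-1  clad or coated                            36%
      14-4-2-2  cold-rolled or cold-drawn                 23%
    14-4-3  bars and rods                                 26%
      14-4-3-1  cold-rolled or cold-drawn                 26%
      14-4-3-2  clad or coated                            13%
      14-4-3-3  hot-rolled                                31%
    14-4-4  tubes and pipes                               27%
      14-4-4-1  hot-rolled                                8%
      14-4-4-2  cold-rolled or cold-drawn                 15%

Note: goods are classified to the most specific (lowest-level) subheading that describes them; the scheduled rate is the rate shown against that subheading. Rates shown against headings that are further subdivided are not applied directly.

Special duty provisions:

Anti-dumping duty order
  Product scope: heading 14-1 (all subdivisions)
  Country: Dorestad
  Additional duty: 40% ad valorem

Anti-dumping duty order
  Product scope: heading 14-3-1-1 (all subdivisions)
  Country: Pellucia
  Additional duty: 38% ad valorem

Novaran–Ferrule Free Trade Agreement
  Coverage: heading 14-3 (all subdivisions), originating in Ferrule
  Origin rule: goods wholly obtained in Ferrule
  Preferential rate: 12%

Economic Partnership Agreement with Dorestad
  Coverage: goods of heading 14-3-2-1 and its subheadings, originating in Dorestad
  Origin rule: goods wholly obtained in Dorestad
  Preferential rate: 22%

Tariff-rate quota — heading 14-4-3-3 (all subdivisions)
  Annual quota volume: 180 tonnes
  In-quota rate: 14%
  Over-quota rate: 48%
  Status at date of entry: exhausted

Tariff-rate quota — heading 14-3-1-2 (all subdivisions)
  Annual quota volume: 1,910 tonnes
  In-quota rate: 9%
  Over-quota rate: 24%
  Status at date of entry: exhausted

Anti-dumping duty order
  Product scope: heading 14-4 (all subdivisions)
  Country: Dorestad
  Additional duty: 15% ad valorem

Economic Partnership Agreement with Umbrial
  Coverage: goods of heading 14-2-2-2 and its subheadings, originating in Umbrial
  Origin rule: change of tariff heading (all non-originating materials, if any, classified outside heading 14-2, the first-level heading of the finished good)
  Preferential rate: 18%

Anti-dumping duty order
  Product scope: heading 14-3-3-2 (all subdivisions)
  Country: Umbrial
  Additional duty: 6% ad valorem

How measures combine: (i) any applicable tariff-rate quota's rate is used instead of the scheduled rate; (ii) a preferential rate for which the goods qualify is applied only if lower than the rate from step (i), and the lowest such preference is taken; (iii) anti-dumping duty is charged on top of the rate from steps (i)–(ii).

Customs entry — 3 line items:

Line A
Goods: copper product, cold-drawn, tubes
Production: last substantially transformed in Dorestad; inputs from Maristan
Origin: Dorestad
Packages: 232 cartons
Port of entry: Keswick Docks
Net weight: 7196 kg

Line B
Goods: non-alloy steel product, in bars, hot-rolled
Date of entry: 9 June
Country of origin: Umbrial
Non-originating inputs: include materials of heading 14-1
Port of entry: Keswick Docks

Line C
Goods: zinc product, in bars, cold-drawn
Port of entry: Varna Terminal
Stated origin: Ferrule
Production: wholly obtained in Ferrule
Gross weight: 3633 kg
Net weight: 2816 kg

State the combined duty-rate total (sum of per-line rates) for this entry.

58%

Line A: copper → 14-4; tubes → 14-4-4; cold-drawn → 14-4-4-2. Scheduled 15%. Dorestad agreement on 14-3-2-1: 14-4-4-2 not covered; anti-dumping (Dorestad, 14-4): +15%; total 15% + 15% = 30%. → 30%.
Line B: non-alloy steel → 14-1; in bars → 14-1-2; hot-rolled → 14-1-2-2. Scheduled 16%. Umbrial agreement on 14-2-2-2: 14-1-2-2 not covered. → 16%.
Line C: zinc → 14-3; in bars → 14-3-2; cold-drawn → 14-3-2-2. Scheduled 30%. Ferrule agreement on 14-3: wholly obtained → 12% available; preferential 12%. → 12%.
Sum: 30% + 16% + 12% = 58%.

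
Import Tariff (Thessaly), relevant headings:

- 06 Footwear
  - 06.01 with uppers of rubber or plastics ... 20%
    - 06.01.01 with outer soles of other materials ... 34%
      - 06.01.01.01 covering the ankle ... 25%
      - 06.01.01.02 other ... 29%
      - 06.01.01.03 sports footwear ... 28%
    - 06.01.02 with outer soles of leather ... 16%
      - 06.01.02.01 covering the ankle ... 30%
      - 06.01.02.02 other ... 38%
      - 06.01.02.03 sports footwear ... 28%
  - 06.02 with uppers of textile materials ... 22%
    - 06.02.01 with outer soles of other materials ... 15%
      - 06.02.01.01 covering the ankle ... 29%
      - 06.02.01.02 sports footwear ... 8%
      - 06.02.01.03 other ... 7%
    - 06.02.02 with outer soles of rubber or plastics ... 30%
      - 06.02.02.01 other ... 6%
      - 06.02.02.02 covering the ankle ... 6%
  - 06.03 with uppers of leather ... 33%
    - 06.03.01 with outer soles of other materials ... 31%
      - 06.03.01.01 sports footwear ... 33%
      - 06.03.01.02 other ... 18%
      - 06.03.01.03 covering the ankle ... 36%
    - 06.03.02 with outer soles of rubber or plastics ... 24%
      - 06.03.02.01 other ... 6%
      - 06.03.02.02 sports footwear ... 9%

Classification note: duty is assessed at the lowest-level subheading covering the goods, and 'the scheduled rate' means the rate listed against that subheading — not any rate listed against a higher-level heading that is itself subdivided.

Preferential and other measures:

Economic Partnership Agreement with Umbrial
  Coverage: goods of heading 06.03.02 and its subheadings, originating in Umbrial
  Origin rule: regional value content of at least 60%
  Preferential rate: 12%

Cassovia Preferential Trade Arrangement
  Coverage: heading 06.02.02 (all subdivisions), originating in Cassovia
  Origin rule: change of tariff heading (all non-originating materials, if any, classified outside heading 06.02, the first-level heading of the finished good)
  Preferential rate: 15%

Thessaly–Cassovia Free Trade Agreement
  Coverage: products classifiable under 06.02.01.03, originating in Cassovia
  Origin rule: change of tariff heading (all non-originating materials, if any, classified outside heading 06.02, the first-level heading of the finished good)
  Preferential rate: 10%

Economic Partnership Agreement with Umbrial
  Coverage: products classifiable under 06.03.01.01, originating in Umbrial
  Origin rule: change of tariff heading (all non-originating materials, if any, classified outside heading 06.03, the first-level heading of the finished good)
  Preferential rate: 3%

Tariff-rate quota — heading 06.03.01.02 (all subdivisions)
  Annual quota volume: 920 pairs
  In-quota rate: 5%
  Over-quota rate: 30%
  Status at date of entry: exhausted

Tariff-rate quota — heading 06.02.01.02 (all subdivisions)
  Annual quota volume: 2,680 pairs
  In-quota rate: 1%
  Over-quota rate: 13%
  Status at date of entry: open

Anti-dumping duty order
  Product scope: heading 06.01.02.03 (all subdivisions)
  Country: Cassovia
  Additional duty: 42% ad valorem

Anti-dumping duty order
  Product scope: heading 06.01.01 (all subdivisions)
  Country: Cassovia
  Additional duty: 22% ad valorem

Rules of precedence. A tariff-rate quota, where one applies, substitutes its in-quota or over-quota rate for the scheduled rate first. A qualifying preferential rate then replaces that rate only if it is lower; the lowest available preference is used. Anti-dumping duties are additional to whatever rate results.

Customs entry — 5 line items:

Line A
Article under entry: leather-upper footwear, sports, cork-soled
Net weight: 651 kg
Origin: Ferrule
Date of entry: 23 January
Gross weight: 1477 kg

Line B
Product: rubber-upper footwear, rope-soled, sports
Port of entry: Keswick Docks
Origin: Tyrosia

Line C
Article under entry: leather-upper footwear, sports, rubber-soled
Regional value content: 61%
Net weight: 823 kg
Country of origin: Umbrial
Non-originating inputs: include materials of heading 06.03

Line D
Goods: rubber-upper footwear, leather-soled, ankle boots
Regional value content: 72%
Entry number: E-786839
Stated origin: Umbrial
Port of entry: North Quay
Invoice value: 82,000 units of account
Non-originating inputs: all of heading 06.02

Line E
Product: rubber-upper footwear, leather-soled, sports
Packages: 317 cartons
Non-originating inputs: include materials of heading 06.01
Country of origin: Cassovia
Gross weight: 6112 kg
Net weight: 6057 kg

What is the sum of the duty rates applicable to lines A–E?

170%

Line A: leather-upper → 06.03; cork-soled → 06.03.01; sports → 06.03.01.01. Scheduled 33%. No special measure applies. → 33%.
Line B: rubber-upper → 06.01; rope-soled → 06.01.01; sports → 06.01.01.03. Scheduled 28%. No special measure applies. → 28%.
Line C: leather-upper → 06.03; rubber-soled → 06.03.02; sports → 06.03.02.02. Scheduled 9%. Umbrial agreement on 06.03.02: RVC ≥ 60% → 12% available; Umbrial agreement on 06.03.01.01: 06.03.02.02 not covered; preference 12% not lower than 9% → no reduction. → 9%.
Line D: rubber-upper → 06.01; leather-soled → 06.01.02; ankle boots → 06.01.02.01. Scheduled 30%. Umbrial agreement on 06.03.02: 06.01.02.01 not covered; Umbrial agreement on 06.03.01.01: 06.01.02.01 not covered. → 30%.
Line E: rubber-upper → 06.01; leather-soled → 06.01.02; sports → 06.01.02.03. Scheduled 28%. Cassovia agreement on 06.02.02: 06.01.02.03 not covered; Cassovia agreement on 06.02.01.03: 06.01.02.03 not covered; anti-dumping (Cassovia, 06.01.02.03): +42%; total 28% + 42% = 70%. → 70%.
Sum: 33% + 28% + 9% + 30% + 70% = 170%.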